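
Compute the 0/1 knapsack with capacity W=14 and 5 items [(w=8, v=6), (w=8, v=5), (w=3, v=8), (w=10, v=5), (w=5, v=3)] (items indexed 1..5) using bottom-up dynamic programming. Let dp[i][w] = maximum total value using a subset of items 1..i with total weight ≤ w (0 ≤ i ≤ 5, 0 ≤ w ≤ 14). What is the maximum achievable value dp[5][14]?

i\w   0   1   2   3   4   5   6   7   8   9  10  11  12  13  14
  0   0   0   0   0   0   0   0   0   0   0   0   0   0   0   0
  1   0   0   0   0   0   0   0   0   6   6   6   6   6   6   6
  2   0   0   0   0   0   0   0   0   6   6   6   6   6   6   6
  3   0   0   0   8   8   8   8   8   8   8   8  14  14  14  14
  4   0   0   0   8   8   8   8   8   8   8   8  14  14  14  14
  5   0   0   0   8   8   8   8   8  11  11  11  14  14  14  14

14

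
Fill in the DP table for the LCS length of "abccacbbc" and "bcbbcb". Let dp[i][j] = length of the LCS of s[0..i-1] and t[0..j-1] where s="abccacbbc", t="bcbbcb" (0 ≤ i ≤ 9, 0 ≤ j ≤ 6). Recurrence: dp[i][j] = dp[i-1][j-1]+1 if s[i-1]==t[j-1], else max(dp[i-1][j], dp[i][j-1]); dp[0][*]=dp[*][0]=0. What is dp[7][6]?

4

   ''  b  c  b  b  c  b
''  0  0  0  0  0  0  0
 a  0  0  0  0  0  0  0
 b  0  1  1  1  1  1  1
 c  0  1  2  2  2  2  2
 c  0  1  2  2  2  3  3
 a  0  1  2  2  2  3  3
 c  0  1  2  2  2  3  3
 b  0  1  2  3  3  3  4
 b  0  1  2  3  4  4  4
 c  0  1  2  3  4  5  5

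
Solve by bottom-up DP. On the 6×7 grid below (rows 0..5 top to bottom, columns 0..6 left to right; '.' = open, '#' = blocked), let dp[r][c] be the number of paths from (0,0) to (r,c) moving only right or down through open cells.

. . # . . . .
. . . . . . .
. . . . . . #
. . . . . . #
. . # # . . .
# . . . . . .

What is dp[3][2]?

9

r\c   0   1   2   3   4   5   6
  0   1   1   0   0   0   0   0
  1   1   2   2   2   2   2   2
  2   1   3   5   7   9  11   0
  3   1   4   9  16  25  36   0
  4   1   5   0   0  25  61  61
  5   0   5   5   5  30  91 152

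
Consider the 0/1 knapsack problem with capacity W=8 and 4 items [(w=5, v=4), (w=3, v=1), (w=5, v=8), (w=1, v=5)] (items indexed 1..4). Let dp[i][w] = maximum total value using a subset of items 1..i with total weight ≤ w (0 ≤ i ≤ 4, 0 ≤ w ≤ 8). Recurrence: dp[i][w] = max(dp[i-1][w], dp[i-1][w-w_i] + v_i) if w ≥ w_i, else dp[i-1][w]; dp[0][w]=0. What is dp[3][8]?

9

i\w   0   1   2   3   4   5   6   7   8
  0   0   0   0   0   0   0   0   0   0
  1   0   0   0   0   0   4   4   4   4
  2   0   0   0   1   1   4   4   4   5
  3   0   0   0   1   1   8   8   8   9
  4   0   5   5   5   6   8  13  13  13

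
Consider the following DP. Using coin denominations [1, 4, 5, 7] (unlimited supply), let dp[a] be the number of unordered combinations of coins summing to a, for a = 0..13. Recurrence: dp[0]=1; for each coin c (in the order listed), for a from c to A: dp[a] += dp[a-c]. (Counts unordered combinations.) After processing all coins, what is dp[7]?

4

after  coin     0     1     2     3     4     5     6     7     8     9    10    11    12    13
          1     1     1     1     1     1     1     1     1     1     1     1     1     1     1
          4     1     1     1     1     2     2     2     2     3     3     3     3     4     4
          5     1     1     1     1     2     3     3     3     4     5     6     6     7     8
          7     1     1     1     1     2     3     3     4     5     6     7     8    10    11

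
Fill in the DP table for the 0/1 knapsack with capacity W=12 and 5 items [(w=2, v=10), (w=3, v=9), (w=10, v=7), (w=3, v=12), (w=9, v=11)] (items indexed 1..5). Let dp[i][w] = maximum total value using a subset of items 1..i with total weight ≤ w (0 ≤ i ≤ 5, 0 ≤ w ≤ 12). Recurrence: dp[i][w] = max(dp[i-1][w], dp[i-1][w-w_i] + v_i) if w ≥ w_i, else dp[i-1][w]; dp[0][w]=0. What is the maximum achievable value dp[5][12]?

31

i\w   0   1   2   3   4   5   6   7   8   9  10  11  12
  0   0   0   0   0   0   0   0   0   0   0   0   0   0
  1   0   0  10  10  10  10  10  10  10  10  10  10  10
  2   0   0  10  10  10  19  19  19  19  19  19  19  19
  3   0   0  10  10  10  19  19  19  19  19  19  19  19
  4   0   0  10  12  12  22  22  22  31  31  31  31  31
  5   0   0  10  12  12  22  22  22  31  31  31  31  31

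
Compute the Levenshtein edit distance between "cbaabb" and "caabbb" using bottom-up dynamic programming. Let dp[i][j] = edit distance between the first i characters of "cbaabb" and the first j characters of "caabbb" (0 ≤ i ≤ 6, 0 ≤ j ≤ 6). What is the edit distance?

2

   ''  c  a  a  b  b  b
''  0  1  2  3  4  5  6
 c  1  0  1  2  3  4  5
 b  2  1  1  2  2  3  4
 a  3  2  1  1  2  3  4
 a  4  3  2  1  2  3  4
 b  5  4  3  2  1  2  3
 b  6  5  4  3  2  1  2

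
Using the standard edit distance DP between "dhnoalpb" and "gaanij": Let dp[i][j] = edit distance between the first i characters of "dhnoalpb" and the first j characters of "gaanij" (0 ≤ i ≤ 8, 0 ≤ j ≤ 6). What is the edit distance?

7

   ''  g  a  a  n  i  j
''  0  1  2  3  4  5  6
 d  1  1  2  3  4  5  6
 h  2  2  2  3  4  5  6
 n  3  3  3  3  3  4  5
 o  4  4  4  4  4  4  5
 a  5  5  4  4  5  5  5
 l  6  6  5  5  5  6  6
 p  7  7  6  6  6  6  7
 b  8  8  7  7  7  7  7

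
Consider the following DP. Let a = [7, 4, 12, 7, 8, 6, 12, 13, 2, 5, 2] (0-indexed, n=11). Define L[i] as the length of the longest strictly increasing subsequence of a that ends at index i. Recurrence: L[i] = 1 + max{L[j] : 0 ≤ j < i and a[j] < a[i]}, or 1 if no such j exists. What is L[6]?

   i    0    1    2    3    4    5    6    7    8    9   10
a[i]    7    4   12    7    8    6   12   13    2    5    2
L[i]    1    1    2    2    3    2    4    5    1    2    1

4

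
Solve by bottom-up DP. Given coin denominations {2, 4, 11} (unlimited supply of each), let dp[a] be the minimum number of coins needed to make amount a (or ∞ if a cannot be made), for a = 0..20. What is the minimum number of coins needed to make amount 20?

5

 a  0  1  2  3  4  5  6  7  8  9 10 11 12 13 14 15 16 17 18 19 20
dp  0  -  1  -  1  -  2  -  2  -  3  1  3  2  4  2  4  3  5  3  5
(- denotes ∞ / unreachable)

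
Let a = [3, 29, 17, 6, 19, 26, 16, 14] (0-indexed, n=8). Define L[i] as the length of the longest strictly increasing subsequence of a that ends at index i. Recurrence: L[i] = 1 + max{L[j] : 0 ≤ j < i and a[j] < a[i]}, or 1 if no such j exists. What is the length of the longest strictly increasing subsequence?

4

   i    0    1    2    3    4    5    6    7
a[i]    3   29   17    6   19   26   16   14
L[i]    1    2    2    2    3    4    3    3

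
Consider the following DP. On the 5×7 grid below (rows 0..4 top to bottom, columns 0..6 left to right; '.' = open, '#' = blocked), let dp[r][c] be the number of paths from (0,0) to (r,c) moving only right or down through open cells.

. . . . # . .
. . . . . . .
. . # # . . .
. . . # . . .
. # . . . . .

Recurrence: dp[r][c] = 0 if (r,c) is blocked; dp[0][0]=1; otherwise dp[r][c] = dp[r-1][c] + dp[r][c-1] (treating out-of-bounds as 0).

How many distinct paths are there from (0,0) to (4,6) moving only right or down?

44

r\c   0   1   2   3   4   5   6
  0   1   1   1   1   0   0   0
  1   1   2   3   4   4   4   4
  2   1   3   0   0   4   8  12
  3   1   4   4   0   4  12  24
  4   1   0   4   4   8  20  44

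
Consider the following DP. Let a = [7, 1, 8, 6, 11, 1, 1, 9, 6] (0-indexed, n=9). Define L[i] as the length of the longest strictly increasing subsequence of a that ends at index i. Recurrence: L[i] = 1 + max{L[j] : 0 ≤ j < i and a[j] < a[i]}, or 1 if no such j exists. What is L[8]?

   i    0    1    2    3    4    5    6    7    8
a[i]    7    1    8    6   11    1    1    9    6
L[i]    1    1    2    2    3    1    1    3    2

2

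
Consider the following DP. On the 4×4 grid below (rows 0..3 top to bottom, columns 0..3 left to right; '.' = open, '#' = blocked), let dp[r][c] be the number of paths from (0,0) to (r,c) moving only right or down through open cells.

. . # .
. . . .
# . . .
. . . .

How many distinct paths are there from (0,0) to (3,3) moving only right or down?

12

r\c   0   1   2   3
  0   1   1   0   0
  1   1   2   2   2
  2   0   2   4   6
  3   0   2   6  12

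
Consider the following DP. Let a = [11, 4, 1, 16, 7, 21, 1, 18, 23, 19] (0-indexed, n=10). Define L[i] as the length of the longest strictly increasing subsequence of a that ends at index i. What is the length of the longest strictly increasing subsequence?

4

   i    0    1    2    3    4    5    6    7    8    9
a[i]   11    4    1   16    7   21    1   18   23   19
L[i]    1    1    1    2    2    3    1    3    4    4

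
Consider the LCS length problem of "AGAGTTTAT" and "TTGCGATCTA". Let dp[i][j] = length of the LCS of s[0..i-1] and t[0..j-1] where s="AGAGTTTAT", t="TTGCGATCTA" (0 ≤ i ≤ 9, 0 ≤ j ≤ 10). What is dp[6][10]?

4

   ''  T  T  G  C  G  A  T  C  T  A
''  0  0  0  0  0  0  0  0  0  0  0
 A  0  0  0  0  0  0  1  1  1  1  1
 G  0  0  0  1  1  1  1  1  1  1  1
 A  0  0  0  1  1  1  2  2  2  2  2
 G  0  0  0  1  1  2  2  2  2  2  2
 T  0  1  1  1  1  2  2  3  3  3  3
 T  0  1  2  2  2  2  2  3  3  4  4
 T  0  1  2  2  2  2  2  3  3  4  4
 A  0  1  2  2  2  2  3  3  3  4  5
 T  0  1  2  2  2  2  3  4  4  4  5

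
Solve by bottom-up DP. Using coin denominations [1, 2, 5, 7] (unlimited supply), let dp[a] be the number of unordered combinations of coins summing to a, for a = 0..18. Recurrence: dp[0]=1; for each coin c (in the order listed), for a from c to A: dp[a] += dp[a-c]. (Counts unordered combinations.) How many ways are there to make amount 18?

38

after  coin     0     1     2     3     4     5     6     7     8     9    10    11    12    13    14    15    16    17    18
          1     1     1     1     1     1     1     1     1     1     1     1     1     1     1     1     1     1     1     1
          2     1     1     2     2     3     3     4     4     5     5     6     6     7     7     8     8     9     9    10
          5     1     1     2     2     3     4     5     6     7     8    10    11    13    14    16    18    20    22    24
          7     1     1     2     2     3     4     5     7     8    10    12    14    17    19    23    26    30    34    38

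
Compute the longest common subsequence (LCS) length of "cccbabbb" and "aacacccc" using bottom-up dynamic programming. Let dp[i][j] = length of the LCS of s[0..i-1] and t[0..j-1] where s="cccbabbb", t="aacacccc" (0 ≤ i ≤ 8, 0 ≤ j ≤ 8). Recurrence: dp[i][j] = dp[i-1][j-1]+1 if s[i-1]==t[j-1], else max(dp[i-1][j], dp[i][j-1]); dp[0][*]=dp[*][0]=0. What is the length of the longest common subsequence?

3

   ''  a  a  c  a  c  c  c  c
''  0  0  0  0  0  0  0  0  0
 c  0  0  0  1  1  1  1  1  1
 c  0  0  0  1  1  2  2  2  2
 c  0  0  0  1  1  2  3  3  3
 b  0  0  0  1  1  2  3  3  3
 a  0  1  1  1  2  2  3  3  3
 b  0  1  1  1  2  2  3  3  3
 b  0  1  1  1  2  2  3  3  3
 b  0  1  1  1  2  2  3  3  3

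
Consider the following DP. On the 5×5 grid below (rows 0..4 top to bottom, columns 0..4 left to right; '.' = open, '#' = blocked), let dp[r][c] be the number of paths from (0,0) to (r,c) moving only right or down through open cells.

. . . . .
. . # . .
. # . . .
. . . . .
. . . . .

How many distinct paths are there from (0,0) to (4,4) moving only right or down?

r\c   0   1   2   3   4
  0   1   1   1   1   1
  1   1   2   0   1   2
  2   1   0   0   1   3
  3   1   1   1   2   5
  4   1   2   3   5  10

10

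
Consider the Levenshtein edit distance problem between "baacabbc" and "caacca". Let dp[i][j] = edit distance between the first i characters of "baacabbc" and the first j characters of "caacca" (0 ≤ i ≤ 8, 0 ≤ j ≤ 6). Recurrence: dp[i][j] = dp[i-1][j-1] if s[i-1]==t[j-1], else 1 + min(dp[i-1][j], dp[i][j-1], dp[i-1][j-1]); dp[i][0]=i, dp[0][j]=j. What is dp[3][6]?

4

   ''  c  a  a  c  c  a
''  0  1  2  3  4  5  6
 b  1  1  2  3  4  5  6
 a  2  2  1  2  3  4  5
 a  3  3  2  1  2  3  4
 c  4  3  3  2  1  2  3
 a  5  4  3  3  2  2  2
 b  6  5  4  4  3  3  3
 b  7  6  5  5  4  4  4
 c  8  7  6  6  5  4  5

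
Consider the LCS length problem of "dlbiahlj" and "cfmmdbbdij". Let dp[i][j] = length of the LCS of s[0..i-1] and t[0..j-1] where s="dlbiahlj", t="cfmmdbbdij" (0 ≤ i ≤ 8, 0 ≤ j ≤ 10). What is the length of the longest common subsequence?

4

   ''  c  f  m  m  d  b  b  d  i  j
''  0  0  0  0  0  0  0  0  0  0  0
 d  0  0  0  0  0  1  1  1  1  1  1
 l  0  0  0  0  0  1  1  1  1  1  1
 b  0  0  0  0  0  1  2  2  2  2  2
 i  0  0  0  0  0  1  2  2  2  3  3
 a  0  0  0  0  0  1  2  2  2  3  3
 h  0  0  0  0  0  1  2  2  2  3  3
 l  0  0  0  0  0  1  2  2  2  3  3
 j  0  0  0  0  0  1  2  2  2  3  4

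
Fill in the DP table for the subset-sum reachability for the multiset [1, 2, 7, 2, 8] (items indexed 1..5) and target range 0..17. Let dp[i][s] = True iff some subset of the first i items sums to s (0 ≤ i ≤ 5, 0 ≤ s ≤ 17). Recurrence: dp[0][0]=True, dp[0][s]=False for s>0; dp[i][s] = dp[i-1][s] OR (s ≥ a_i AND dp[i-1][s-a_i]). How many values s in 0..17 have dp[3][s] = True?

8

i\s   0   1   2   3   4   5   6   7   8   9  10  11  12  13  14  15  16  17
  0   T   F   F   F   F   F   F   F   F   F   F   F   F   F   F   F   F   F
  1   T   T   F   F   F   F   F   F   F   F   F   F   F   F   F   F   F   F
  2   T   T   T   T   F   F   F   F   F   F   F   F   F   F   F   F   F   F
  3   T   T   T   T   F   F   F   T   T   T   T   F   F   F   F   F   F   F
  4   T   T   T   T   T   T   F   T   T   T   T   T   T   F   F   F   F   F
  5   T   T   T   T   T   T   F   T   T   T   T   T   T   T   F   T   T   T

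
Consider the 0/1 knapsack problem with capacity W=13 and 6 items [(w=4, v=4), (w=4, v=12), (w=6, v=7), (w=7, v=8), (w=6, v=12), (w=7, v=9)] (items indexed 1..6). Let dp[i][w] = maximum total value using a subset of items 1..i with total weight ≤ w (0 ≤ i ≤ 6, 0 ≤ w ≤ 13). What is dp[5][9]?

i\w   0   1   2   3   4   5   6   7   8   9  10  11  12  13
  0   0   0   0   0   0   0   0   0   0   0   0   0   0   0
  1   0   0   0   0   4   4   4   4   4   4   4   4   4   4
  2   0   0   0   0  12  12  12  12  16  16  16  16  16  16
  3   0   0   0   0  12  12  12  12  16  16  19  19  19  19
  4   0   0   0   0  12  12  12  12  16  16  19  20  20  20
  5   0   0   0   0  12  12  12  12  16  16  24  24  24  24
  6   0   0   0   0  12  12  12  12  16  16  24  24  24  24

16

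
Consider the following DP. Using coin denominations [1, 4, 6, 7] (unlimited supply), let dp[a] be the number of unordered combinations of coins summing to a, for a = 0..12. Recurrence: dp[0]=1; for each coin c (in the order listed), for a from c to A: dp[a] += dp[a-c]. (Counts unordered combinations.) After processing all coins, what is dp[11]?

after  coin     0     1     2     3     4     5     6     7     8     9    10    11    12
          1     1     1     1     1     1     1     1     1     1     1     1     1     1
          4     1     1     1     1     2     2     2     2     3     3     3     3     4
          6     1     1     1     1     2     2     3     3     4     4     5     5     7
          7     1     1     1     1     2     2     3     4     5     5     6     7     9

7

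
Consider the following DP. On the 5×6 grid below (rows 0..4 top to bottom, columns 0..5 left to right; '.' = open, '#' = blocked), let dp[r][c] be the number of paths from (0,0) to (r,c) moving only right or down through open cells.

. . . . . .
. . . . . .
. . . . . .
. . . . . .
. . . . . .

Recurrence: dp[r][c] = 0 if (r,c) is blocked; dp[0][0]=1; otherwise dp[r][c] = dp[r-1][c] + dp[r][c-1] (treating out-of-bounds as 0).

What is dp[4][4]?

r\c   0   1   2   3   4   5
  0   1   1   1   1   1   1
  1   1   2   3   4   5   6
  2   1   3   6  10  15  21
  3   1   4  10  20  35  56
  4   1   5  15  35  70 126

70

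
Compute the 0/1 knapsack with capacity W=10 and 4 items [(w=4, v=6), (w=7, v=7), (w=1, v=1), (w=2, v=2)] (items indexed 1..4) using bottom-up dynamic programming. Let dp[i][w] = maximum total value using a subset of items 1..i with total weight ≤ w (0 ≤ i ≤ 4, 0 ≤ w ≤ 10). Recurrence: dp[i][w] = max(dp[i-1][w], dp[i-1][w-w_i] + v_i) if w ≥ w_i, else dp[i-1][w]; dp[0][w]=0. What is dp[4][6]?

i\w   0   1   2   3   4   5   6   7   8   9  10
  0   0   0   0   0   0   0   0   0   0   0   0
  1   0   0   0   0   6   6   6   6   6   6   6
  2   0   0   0   0   6   6   6   7   7   7   7
  3   0   1   1   1   6   7   7   7   8   8   8
  4   0   1   2   3   6   7   8   9   9   9  10

8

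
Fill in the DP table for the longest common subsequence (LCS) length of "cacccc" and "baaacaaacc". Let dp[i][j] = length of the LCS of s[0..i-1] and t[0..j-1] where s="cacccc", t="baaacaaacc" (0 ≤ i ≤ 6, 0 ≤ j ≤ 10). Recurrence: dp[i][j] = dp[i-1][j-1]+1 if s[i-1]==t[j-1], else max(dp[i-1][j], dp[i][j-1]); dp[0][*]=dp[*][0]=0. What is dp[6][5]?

2

   ''  b  a  a  a  c  a  a  a  c  c
''  0  0  0  0  0  0  0  0  0  0  0
 c  0  0  0  0  0  1  1  1  1  1  1
 a  0  0  1  1  1  1  2  2  2  2  2
 c  0  0  1  1  1  2  2  2  2  3  3
 c  0  0  1  1  1  2  2  2  2  3  4
 c  0  0  1  1  1  2  2  2  2  3  4
 c  0  0  1  1  1  2  2  2  2  3  4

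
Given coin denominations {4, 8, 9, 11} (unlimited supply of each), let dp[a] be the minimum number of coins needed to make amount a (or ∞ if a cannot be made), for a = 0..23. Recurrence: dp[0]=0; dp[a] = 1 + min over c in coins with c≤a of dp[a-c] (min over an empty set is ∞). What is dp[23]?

 a  0  1  2  3  4  5  6  7  8  9 10 11 12 13 14 15 16 17 18 19 20 21 22 23
dp  0  -  -  -  1  -  -  -  1  1  -  1  2  2  -  2  2  2  2  2  2  3  2  3
(- denotes ∞ / unreachable)

3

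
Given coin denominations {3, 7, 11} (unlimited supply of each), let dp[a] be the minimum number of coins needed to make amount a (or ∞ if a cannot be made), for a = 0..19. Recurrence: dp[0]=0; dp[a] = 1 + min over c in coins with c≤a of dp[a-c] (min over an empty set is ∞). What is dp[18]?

 a  0  1  2  3  4  5  6  7  8  9 10 11 12 13 14 15 16 17 18 19
dp  0  -  -  1  -  -  2  1  -  3  2  1  4  3  2  5  4  3  2  5
(- denotes ∞ / unreachable)

2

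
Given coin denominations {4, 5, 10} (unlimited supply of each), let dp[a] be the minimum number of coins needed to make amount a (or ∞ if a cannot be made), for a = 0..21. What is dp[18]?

 a  0  1  2  3  4  5  6  7  8  9 10 11 12 13 14 15 16 17 18 19 20 21
dp  0  -  -  -  1  1  -  -  2  2  1  -  3  3  2  2  4  4  3  3  2  5
(- denotes ∞ / unreachable)

3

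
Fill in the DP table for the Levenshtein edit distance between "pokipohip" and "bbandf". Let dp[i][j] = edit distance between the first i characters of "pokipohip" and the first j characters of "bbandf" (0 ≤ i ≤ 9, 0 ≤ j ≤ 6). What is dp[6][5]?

6

   ''  b  b  a  n  d  f
''  0  1  2  3  4  5  6
 p  1  1  2  3  4  5  6
 o  2  2  2  3  4  5  6
 k  3  3  3  3  4  5  6
 i  4  4  4  4  4  5  6
 p  5  5  5  5  5  5  6
 o  6  6  6  6  6  6  6
 h  7  7  7  7  7  7  7
 i  8  8  8  8  8  8  8
 p  9  9  9  9  9  9  9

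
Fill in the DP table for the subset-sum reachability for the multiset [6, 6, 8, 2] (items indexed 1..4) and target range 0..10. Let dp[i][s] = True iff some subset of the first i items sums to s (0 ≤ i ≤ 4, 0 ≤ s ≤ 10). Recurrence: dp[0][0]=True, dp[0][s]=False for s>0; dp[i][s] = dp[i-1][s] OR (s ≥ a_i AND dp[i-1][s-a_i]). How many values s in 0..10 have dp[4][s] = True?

i\s   0   1   2   3   4   5   6   7   8   9  10
  0   T   F   F   F   F   F   F   F   F   F   F
  1   T   F   F   F   F   F   T   F   F   F   F
  2   T   F   F   F   F   F   T   F   F   F   F
  3   T   F   F   F   F   F   T   F   T   F   F
  4   T   F   T   F   F   F   T   F   T   F   T

5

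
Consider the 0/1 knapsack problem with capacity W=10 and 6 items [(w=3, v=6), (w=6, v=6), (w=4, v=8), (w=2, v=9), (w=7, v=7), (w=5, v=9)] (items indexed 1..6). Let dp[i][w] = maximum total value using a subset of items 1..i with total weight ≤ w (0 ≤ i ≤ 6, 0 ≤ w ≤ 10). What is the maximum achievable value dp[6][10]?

i\w   0   1   2   3   4   5   6   7   8   9  10
  0   0   0   0   0   0   0   0   0   0   0   0
  1   0   0   0   6   6   6   6   6   6   6   6
  2   0   0   0   6   6   6   6   6   6  12  12
  3   0   0   0   6   8   8   8  14  14  14  14
  4   0   0   9   9   9  15  17  17  17  23  23
  5   0   0   9   9   9  15  17  17  17  23  23
  6   0   0   9   9   9  15  17  18  18  23  24

24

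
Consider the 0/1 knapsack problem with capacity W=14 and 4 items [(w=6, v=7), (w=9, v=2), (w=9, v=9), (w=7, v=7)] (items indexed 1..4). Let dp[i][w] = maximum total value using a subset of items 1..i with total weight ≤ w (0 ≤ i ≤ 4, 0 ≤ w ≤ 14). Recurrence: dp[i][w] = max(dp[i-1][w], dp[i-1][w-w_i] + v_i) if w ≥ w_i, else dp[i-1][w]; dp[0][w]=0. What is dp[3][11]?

i\w   0   1   2   3   4   5   6   7   8   9  10  11  12  13  14
  0   0   0   0   0   0   0   0   0   0   0   0   0   0   0   0
  1   0   0   0   0   0   0   7   7   7   7   7   7   7   7   7
  2   0   0   0   0   0   0   7   7   7   7   7   7   7   7   7
  3   0   0   0   0   0   0   7   7   7   9   9   9   9   9   9
  4   0   0   0   0   0   0   7   7   7   9   9   9   9  14  14

9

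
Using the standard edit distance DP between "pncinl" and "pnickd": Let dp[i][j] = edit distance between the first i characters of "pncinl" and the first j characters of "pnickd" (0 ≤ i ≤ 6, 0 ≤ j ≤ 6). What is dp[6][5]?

   ''  p  n  i  c  k  d
''  0  1  2  3  4  5  6
 p  1  0  1  2  3  4  5
 n  2  1  0  1  2  3  4
 c  3  2  1  1  1  2  3
 i  4  3  2  1  2  2  3
 n  5  4  3  2  2  3  3
 l  6  5  4  3  3  3  4

3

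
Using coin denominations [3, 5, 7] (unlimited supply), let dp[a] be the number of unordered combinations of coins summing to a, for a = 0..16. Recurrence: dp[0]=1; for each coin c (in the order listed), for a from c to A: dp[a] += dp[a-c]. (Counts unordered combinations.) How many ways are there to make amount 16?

after  coin     0     1     2     3     4     5     6     7     8     9    10    11    12    13    14    15    16
          3     1     0     0     1     0     0     1     0     0     1     0     0     1     0     0     1     0
          5     1     0     0     1     0     1     1     0     1     1     1     1     1     1     1     2     1
          7     1     0     0     1     0     1     1     1     1     1     2     1     2     2     2     3     2

2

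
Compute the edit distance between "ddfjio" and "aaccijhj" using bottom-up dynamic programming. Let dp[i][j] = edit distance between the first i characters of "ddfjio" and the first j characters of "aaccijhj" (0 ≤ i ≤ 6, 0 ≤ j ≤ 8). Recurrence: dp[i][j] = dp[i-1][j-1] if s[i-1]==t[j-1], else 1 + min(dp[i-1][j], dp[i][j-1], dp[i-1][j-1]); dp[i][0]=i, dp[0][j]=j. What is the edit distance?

7

   ''  a  a  c  c  i  j  h  j
''  0  1  2  3  4  5  6  7  8
 d  1  1  2  3  4  5  6  7  8
 d  2  2  2  3  4  5  6  7  8
 f  3  3  3  3  4  5  6  7  8
 j  4  4  4  4  4  5  5  6  7
 i  5  5  5  5  5  4  5  6  7
 o  6  6  6  6  6  5  5  6  7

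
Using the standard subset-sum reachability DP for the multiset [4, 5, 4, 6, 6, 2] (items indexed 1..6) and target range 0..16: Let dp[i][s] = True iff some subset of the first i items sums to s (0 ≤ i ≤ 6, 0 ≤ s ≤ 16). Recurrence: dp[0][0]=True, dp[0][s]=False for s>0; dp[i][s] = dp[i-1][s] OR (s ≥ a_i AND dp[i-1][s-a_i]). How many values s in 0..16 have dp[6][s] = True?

15

i\s   0   1   2   3   4   5   6   7   8   9  10  11  12  13  14  15  16
  0   T   F   F   F   F   F   F   F   F   F   F   F   F   F   F   F   F
  1   T   F   F   F   T   F   F   F   F   F   F   F   F   F   F   F   F
  2   T   F   F   F   T   T   F   F   F   T   F   F   F   F   F   F   F
  3   T   F   F   F   T   T   F   F   T   T   F   F   F   T   F   F   F
  4   T   F   F   F   T   T   T   F   T   T   T   T   F   T   T   T   F
  5   T   F   F   F   T   T   T   F   T   T   T   T   T   T   T   T   T
  6   T   F   T   F   T   T   T   T   T   T   T   T   T   T   T   T   T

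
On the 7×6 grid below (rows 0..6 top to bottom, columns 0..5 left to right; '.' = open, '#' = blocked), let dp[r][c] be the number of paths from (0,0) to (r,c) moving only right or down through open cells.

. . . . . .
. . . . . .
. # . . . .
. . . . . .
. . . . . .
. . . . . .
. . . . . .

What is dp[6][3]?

39

r\c   0   1   2   3   4   5
  0   1   1   1   1   1   1
  1   1   2   3   4   5   6
  2   1   0   3   7  12  18
  3   1   1   4  11  23  41
  4   1   2   6  17  40  81
  5   1   3   9  26  66 147
  6   1   4  13  39 105 252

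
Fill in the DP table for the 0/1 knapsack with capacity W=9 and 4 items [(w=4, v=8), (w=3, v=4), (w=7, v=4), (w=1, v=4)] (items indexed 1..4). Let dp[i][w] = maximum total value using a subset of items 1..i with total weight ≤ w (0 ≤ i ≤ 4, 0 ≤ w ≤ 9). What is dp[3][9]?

12

i\w   0   1   2   3   4   5   6   7   8   9
  0   0   0   0   0   0   0   0   0   0   0
  1   0   0   0   0   8   8   8   8   8   8
  2   0   0   0   4   8   8   8  12  12  12
  3   0   0   0   4   8   8   8  12  12  12
  4   0   4   4   4   8  12  12  12  16  16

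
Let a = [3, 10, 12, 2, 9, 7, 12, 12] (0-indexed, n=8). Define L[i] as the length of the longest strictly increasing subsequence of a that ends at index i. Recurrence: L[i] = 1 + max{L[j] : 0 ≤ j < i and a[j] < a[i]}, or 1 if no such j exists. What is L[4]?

   i    0    1    2    3    4    5    6    7
a[i]    3   10   12    2    9    7   12   12
L[i]    1    2    3    1    2    2    3    3

2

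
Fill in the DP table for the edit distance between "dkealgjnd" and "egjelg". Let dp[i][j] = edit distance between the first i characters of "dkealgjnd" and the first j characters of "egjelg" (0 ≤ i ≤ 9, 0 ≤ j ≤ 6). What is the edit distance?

7

   ''  e  g  j  e  l  g
''  0  1  2  3  4  5  6
 d  1  1  2  3  4  5  6
 k  2  2  2  3  4  5  6
 e  3  2  3  3  3  4  5
 a  4  3  3  4  4  4  5
 l  5  4  4  4  5  4  5
 g  6  5  4  5  5  5  4
 j  7  6  5  4  5  6  5
 n  8  7  6  5  5  6  6
 d  9  8  7  6  6  6  7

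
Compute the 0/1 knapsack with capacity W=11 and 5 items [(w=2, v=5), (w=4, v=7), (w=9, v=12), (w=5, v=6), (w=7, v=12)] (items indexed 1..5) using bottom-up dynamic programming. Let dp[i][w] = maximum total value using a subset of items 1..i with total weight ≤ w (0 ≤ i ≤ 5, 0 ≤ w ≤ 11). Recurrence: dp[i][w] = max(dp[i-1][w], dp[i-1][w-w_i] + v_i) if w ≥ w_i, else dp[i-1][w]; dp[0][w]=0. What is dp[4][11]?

18

i\w   0   1   2   3   4   5   6   7   8   9  10  11
  0   0   0   0   0   0   0   0   0   0   0   0   0
  1   0   0   5   5   5   5   5   5   5   5   5   5
  2   0   0   5   5   7   7  12  12  12  12  12  12
  3   0   0   5   5   7   7  12  12  12  12  12  17
  4   0   0   5   5   7   7  12  12  12  13  13  18
  5   0   0   5   5   7   7  12  12  12  17  17  19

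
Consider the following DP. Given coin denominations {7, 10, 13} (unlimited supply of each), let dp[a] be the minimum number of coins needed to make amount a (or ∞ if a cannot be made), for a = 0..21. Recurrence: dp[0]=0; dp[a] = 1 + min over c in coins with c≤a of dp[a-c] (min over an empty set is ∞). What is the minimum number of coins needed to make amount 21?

 a  0  1  2  3  4  5  6  7  8  9 10 11 12 13 14 15 16 17 18 19 20 21
dp  0  -  -  -  -  -  -  1  -  -  1  -  -  1  2  -  -  2  -  -  2  3
(- denotes ∞ / unreachable)

3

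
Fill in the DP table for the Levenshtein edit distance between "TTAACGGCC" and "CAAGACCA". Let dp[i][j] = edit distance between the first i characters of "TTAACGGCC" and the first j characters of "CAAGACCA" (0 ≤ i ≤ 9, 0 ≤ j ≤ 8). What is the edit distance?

   ''  C  A  A  G  A  C  C  A
''  0  1  2  3  4  5  6  7  8
 T  1  1  2  3  4  5  6  7  8
 T  2  2  2  3  4  5  6  7  8
 A  3  3  2  2  3  4  5  6  7
 A  4  4  3  2  3  3  4  5  6
 C  5  4  4  3  3  4  3  4  5
 G  6  5  5  4  3  4  4  4  5
 G  7  6  6  5  4  4  5  5  5
 C  8  7  7  6  5  5  4  5  6
 C  9  8  8  7  6  6  5  4  5

5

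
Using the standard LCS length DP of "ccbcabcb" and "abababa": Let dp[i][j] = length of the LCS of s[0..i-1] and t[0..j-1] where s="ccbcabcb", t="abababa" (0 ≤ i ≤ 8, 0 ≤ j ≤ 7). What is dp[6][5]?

3

   ''  a  b  a  b  a  b  a
''  0  0  0  0  0  0  0  0
 c  0  0  0  0  0  0  0  0
 c  0  0  0  0  0  0  0  0
 b  0  0  1  1  1  1  1  1
 c  0  0  1  1  1  1  1  1
 a  0  1  1  2  2  2  2  2
 b  0  1  2  2  3  3  3  3
 c  0  1  2  2  3  3  3  3
 b  0  1  2  2  3  3  4  4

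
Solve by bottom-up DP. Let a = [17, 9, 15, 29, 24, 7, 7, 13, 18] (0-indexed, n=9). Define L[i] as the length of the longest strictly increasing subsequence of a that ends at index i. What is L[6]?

   i    0    1    2    3    4    5    6    7    8
a[i]   17    9   15   29   24    7    7   13   18
L[i]    1    1    2    3    3    1    1    2    3

1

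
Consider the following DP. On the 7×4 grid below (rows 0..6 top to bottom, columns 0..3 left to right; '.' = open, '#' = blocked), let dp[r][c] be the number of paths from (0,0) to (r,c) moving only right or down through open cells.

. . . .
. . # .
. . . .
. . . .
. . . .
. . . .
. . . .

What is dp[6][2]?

25

r\c   0   1   2   3
  0   1   1   1   1
  1   1   2   0   1
  2   1   3   3   4
  3   1   4   7  11
  4   1   5  12  23
  5   1   6  18  41
  6   1   7  25  66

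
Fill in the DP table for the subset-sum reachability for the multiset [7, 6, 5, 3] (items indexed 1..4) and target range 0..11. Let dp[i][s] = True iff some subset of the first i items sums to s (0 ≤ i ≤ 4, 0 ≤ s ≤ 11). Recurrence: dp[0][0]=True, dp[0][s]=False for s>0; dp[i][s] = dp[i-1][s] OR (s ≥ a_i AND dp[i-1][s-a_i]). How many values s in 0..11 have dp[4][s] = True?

i\s   0   1   2   3   4   5   6   7   8   9  10  11
  0   T   F   F   F   F   F   F   F   F   F   F   F
  1   T   F   F   F   F   F   F   T   F   F   F   F
  2   T   F   F   F   F   F   T   T   F   F   F   F
  3   T   F   F   F   F   T   T   T   F   F   F   T
  4   T   F   F   T   F   T   T   T   T   T   T   T

9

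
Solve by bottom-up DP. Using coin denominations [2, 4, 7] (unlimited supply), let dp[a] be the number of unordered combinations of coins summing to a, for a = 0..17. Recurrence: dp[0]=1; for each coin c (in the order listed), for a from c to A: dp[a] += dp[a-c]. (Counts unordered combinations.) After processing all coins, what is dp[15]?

3

after  coin     0     1     2     3     4     5     6     7     8     9    10    11    12    13    14    15    16    17
          2     1     0     1     0     1     0     1     0     1     0     1     0     1     0     1     0     1     0
          4     1     0     1     0     2     0     2     0     3     0     3     0     4     0     4     0     5     0
          7     1     0     1     0     2     0     2     1     3     1     3     2     4     2     5     3     6     3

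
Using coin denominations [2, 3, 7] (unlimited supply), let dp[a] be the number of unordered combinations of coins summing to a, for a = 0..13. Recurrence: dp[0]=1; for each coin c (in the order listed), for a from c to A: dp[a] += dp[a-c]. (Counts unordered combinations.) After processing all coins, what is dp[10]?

3

after  coin     0     1     2     3     4     5     6     7     8     9    10    11    12    13
          2     1     0     1     0     1     0     1     0     1     0     1     0     1     0
          3     1     0     1     1     1     1     2     1     2     2     2     2     3     2
          7     1     0     1     1     1     1     2     2     2     3     3     3     4     4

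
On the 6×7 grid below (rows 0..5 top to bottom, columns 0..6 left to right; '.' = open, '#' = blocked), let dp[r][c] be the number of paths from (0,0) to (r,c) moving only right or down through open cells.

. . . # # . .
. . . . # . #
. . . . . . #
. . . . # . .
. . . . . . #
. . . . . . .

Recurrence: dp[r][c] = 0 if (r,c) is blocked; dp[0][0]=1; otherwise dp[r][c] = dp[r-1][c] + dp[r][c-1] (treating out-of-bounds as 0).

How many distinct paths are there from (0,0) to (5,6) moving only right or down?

r\c   0   1   2   3   4   5   6
  0   1   1   1   0   0   0   0
  1   1   2   3   3   0   0   0
  2   1   3   6   9   9   9   0
  3   1   4  10  19   0   9   9
  4   1   5  15  34  34  43   0
  5   1   6  21  55  89 132 132

132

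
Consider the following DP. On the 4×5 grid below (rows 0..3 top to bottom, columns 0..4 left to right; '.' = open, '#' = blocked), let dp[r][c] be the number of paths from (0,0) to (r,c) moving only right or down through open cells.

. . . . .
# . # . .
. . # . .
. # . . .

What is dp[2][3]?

1

r\c   0   1   2   3   4
  0   1   1   1   1   1
  1   0   1   0   1   2
  2   0   1   0   1   3
  3   0   0   0   1   4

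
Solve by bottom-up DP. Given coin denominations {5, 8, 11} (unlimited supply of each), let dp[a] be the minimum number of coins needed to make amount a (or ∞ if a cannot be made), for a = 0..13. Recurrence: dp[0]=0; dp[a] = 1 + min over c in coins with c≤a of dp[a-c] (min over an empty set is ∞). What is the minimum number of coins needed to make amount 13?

2

 a  0  1  2  3  4  5  6  7  8  9 10 11 12 13
dp  0  -  -  -  -  1  -  -  1  -  2  1  -  2
(- denotes ∞ / unreachable)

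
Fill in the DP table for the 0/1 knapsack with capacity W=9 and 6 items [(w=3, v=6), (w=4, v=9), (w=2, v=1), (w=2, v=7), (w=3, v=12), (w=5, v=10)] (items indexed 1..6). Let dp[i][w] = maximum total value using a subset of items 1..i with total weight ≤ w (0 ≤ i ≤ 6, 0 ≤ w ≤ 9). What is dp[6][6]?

i\w   0   1   2   3   4   5   6   7   8   9
  0   0   0   0   0   0   0   0   0   0   0
  1   0   0   0   6   6   6   6   6   6   6
  2   0   0   0   6   9   9   9  15  15  15
  3   0   0   1   6   9   9  10  15  15  16
  4   0   0   7   7   9  13  16  16  17  22
  5   0   0   7  12  12  19  19  21  25  28
  6   0   0   7  12  12  19  19  21  25  28

19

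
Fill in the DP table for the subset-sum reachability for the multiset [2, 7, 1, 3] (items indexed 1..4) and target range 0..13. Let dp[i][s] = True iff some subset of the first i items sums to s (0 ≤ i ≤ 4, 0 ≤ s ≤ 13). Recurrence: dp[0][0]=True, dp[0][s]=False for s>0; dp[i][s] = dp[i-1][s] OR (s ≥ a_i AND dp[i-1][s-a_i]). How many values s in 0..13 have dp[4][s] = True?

14

i\s   0   1   2   3   4   5   6   7   8   9  10  11  12  13
  0   T   F   F   F   F   F   F   F   F   F   F   F   F   F
  1   T   F   T   F   F   F   F   F   F   F   F   F   F   F
  2   T   F   T   F   F   F   F   T   F   T   F   F   F   F
  3   T   T   T   T   F   F   F   T   T   T   T   F   F   F
  4   T   T   T   T   T   T   T   T   T   T   T   T   T   T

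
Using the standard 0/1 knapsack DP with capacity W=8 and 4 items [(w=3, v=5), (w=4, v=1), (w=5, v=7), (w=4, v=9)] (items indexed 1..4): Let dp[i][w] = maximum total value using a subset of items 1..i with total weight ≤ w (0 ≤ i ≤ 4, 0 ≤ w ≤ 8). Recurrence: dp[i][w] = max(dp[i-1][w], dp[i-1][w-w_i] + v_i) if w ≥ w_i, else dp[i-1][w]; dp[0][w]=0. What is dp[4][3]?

5

i\w   0   1   2   3   4   5   6   7   8
  0   0   0   0   0   0   0   0   0   0
  1   0   0   0   5   5   5   5   5   5
  2   0   0   0   5   5   5   5   6   6
  3   0   0   0   5   5   7   7   7  12
  4   0   0   0   5   9   9   9  14  14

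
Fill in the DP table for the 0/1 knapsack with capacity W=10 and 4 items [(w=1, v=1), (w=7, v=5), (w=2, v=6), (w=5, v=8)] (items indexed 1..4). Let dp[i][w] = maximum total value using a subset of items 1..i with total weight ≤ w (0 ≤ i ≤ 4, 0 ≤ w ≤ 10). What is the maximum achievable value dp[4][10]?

i\w   0   1   2   3   4   5   6   7   8   9  10
  0   0   0   0   0   0   0   0   0   0   0   0
  1   0   1   1   1   1   1   1   1   1   1   1
  2   0   1   1   1   1   1   1   5   6   6   6
  3   0   1   6   7   7   7   7   7   7  11  12
  4   0   1   6   7   7   8   9  14  15  15  15

15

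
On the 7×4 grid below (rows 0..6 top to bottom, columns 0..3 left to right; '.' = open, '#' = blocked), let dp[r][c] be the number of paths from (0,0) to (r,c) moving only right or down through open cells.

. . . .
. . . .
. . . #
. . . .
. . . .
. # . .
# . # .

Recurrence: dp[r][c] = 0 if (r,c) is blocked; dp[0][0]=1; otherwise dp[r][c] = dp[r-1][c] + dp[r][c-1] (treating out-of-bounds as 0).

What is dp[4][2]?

r\c   0   1   2   3
  0   1   1   1   1
  1   1   2   3   4
  2   1   3   6   0
  3   1   4  10  10
  4   1   5  15  25
  5   1   0  15  40
  6   0   0   0  40

15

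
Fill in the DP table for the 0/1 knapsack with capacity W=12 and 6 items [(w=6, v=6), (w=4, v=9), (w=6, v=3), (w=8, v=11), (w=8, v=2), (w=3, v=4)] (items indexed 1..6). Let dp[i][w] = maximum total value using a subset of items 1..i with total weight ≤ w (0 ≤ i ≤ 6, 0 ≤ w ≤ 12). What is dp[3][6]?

9

i\w   0   1   2   3   4   5   6   7   8   9  10  11  12
  0   0   0   0   0   0   0   0   0   0   0   0   0   0
  1   0   0   0   0   0   0   6   6   6   6   6   6   6
  2   0   0   0   0   9   9   9   9   9   9  15  15  15
  3   0   0   0   0   9   9   9   9   9   9  15  15  15
  4   0   0   0   0   9   9   9   9  11  11  15  15  20
  5   0   0   0   0   9   9   9   9  11  11  15  15  20
  6   0   0   0   4   9   9   9  13  13  13  15  15  20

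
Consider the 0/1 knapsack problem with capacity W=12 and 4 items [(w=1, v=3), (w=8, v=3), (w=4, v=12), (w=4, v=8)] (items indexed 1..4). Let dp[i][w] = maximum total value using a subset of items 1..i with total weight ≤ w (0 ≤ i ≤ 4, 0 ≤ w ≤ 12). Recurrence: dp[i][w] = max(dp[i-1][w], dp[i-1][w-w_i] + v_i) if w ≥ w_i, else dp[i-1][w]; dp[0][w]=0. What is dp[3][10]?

15

i\w   0   1   2   3   4   5   6   7   8   9  10  11  12
  0   0   0   0   0   0   0   0   0   0   0   0   0   0
  1   0   3   3   3   3   3   3   3   3   3   3   3   3
  2   0   3   3   3   3   3   3   3   3   6   6   6   6
  3   0   3   3   3  12  15  15  15  15  15  15  15  15
  4   0   3   3   3  12  15  15  15  20  23  23  23  23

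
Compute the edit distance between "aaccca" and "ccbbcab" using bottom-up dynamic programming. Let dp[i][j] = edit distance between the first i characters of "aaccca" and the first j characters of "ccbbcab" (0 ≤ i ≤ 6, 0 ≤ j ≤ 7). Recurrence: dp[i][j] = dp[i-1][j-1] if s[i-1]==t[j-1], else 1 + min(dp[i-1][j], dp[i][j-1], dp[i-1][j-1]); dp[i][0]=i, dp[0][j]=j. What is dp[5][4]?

4

   ''  c  c  b  b  c  a  b
''  0  1  2  3  4  5  6  7
 a  1  1  2  3  4  5  5  6
 a  2  2  2  3  4  5  5  6
 c  3  2  2  3  4  4  5  6
 c  4  3  2  3  4  4  5  6
 c  5  4  3  3  4  4  5  6
 a  6  5  4  4  4  5  4  5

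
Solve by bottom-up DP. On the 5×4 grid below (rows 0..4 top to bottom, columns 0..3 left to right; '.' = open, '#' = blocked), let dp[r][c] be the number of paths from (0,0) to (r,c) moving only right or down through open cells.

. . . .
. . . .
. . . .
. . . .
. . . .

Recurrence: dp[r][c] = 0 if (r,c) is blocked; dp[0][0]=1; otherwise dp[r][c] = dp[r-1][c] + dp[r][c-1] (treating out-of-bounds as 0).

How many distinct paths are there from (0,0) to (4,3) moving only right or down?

r\c   0   1   2   3
  0   1   1   1   1
  1   1   2   3   4
  2   1   3   6  10
  3   1   4  10  20
  4   1   5  15  35

35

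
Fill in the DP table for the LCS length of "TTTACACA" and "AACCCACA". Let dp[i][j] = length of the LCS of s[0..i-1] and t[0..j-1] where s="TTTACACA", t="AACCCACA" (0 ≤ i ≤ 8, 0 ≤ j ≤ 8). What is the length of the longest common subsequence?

5

   ''  A  A  C  C  C  A  C  A
''  0  0  0  0  0  0  0  0  0
 T  0  0  0  0  0  0  0  0  0
 T  0  0  0  0  0  0  0  0  0
 T  0  0  0  0  0  0  0  0  0
 A  0  1  1  1  1  1  1  1  1
 C  0  1  1  2  2  2  2  2  2
 A  0  1  2  2  2  2  3  3  3
 C  0  1  2  3  3  3  3  4  4
 A  0  1  2  3  3  3  4  4  5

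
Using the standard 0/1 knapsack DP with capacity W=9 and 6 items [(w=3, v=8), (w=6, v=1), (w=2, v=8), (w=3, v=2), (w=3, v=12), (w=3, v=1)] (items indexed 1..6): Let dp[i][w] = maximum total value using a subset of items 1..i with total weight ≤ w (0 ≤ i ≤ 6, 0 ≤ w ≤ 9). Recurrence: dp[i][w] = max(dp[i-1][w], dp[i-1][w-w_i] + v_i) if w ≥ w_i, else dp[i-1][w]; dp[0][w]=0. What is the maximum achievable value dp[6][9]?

28

i\w   0   1   2   3   4   5   6   7   8   9
  0   0   0   0   0   0   0   0   0   0   0
  1   0   0   0   8   8   8   8   8   8   8
  2   0   0   0   8   8   8   8   8   8   9
  3   0   0   8   8   8  16  16  16  16  16
  4   0   0   8   8   8  16  16  16  18  18
  5   0   0   8  12  12  20  20  20  28  28
  6   0   0   8  12  12  20  20  20  28  28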